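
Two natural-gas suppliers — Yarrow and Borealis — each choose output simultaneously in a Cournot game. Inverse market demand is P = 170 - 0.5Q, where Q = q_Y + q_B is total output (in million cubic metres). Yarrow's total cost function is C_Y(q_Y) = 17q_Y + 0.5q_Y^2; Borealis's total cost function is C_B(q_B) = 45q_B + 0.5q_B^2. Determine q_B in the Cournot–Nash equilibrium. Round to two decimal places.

46.27

Yarrow's profit: π_Y = (170 - 0.5Q)q_Y - (17q_Y + (1/2)q_Y²). Setting ∂π_Y/∂q_Y = 0: 153 - 2q_Y - (1/2)(q_B) = 0.
Borealis's first-order condition: 125 - 2q_B - (1/2)(q_Y) = 0.
Rearranging gives the reaction functions q_Y = (153 - (1/2)q_B)/2 and q_B = (125 - (1/2)q_Y)/2.
Substituting one into the other gives q_Y = 974/15 and q_B = 694/15.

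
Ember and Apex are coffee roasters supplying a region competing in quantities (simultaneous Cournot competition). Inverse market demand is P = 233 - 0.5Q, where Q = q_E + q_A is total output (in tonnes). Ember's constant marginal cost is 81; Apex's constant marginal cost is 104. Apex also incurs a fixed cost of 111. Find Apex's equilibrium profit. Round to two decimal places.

2385.89

Ember's profit: π_E = (233 - 0.5Q)q_E - (81q_E). Setting ∂π_E/∂q_E = 0: 152 - q_E - (1/2)(q_A) = 0.
Apex's profit: π_A = (233 - 0.5Q)q_A - (104q_A). Setting ∂π_A/∂q_A = 0: 129 - q_A - (1/2)(q_E) = 0.
Best responses: q_E = (152 - (1/2)q_A), q_A = (129 - (1/2)q_E).
Substituting one into the other gives q_E = 350/3 and q_A = 212/3.
Price P = 233 - (1/2)·(562/3) = 418/3.
Apex's profit: (418/3 - 104)·(212/3) - 111 = 2385.8889.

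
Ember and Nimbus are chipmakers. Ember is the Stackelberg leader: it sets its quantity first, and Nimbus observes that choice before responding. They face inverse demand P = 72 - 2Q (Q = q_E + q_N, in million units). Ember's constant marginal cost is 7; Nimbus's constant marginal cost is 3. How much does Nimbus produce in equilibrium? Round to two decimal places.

The follower Nimbus best-responds to any q_E: π_N = (72 - 2Q)q_N - 3q_N.
Follower FOC: 69 - 2q_E - 4q_N = 0, so q_N(q_E) = (69 - 2q_E)/4.
The leader anticipates this reaction. Substituting into P = 72 - 2Q gives P = 75/2 - q_E, so π_E = (75/2 - q_E)q_E - 7q_E.
Maximising: ∂π_E/∂q_E = 61/2 - 2q_E = 0, giving q_E = 61/4.
Then q_N = (69 - 2·(61/4))/4 = 77/8.

9.63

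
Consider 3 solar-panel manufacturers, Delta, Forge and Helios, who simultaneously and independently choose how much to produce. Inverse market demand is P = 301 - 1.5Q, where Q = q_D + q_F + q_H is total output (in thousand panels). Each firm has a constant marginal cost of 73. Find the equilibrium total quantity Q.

114

A representative firm's profit is π_i = q_i(301 - 1.5Q) - 73q_i.
Setting ∂π_i/∂q_i = 0 with rivals' quantities fixed: 228 - 3q_i - (3/2)·Σ_{j≠i} q_j = 0.
With identical firms every q_j equals q_i, so Σ_{j≠i} q_j = 2q_i and 228 = 6q_i, giving q_i = 38.
Total output Q = 38 + 38 + 38 = 114.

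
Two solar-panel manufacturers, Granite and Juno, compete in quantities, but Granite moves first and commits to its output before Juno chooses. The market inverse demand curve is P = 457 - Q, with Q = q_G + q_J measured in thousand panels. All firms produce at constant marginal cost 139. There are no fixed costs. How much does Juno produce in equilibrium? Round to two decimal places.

The follower Juno best-responds to any q_G: π_J = (457 - Q)q_J - 139q_J.
∂π_J/∂q_J = 318 - q_G - 2q_J = 0 gives the reaction function q_J = (318 - q_G)/2.
Granite substitutes q_J(q_G) into its own profit: π_G = q_G(457 - q_G - (318 - q_G)/2) - 139q_G = (298 - (1/2)q_G)q_G - 139q_G.
The leader's first-order condition 159 - q_G = 0 yields q_G = 159.
Then q_J = (318 - 159)/2 = 159/2.

79.50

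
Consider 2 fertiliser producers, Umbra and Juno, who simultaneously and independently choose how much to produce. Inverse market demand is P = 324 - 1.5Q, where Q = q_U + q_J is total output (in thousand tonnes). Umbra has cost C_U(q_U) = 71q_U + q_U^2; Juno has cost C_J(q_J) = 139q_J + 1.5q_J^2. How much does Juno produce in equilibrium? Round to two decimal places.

19.66

Umbra's profit: π_U = (324 - 1.5Q)q_U - (71q_U + q_U²). Setting ∂π_U/∂q_U = 0: 253 - 5q_U - (3/2)(q_J) = 0.
Juno's first-order condition: 185 - 6q_J - (3/2)(q_U) = 0.
Best responses: q_U = (253 - (3/2)q_J)/5, q_J = (185 - (3/2)q_U)/6.
Substituting one into the other gives q_U = 1654/37 and q_J = 19.6577.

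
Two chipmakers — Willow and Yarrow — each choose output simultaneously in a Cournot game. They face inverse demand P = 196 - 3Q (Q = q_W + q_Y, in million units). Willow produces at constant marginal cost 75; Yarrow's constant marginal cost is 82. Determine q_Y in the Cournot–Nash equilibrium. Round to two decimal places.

Willow's profit: π_W = (196 - 3Q)q_W - (75q_W). Setting ∂π_W/∂q_W = 0: 121 - 6q_W - 3(q_Y) = 0.
Yarrow's profit: π_Y = (196 - 3Q)q_Y - (82q_Y). Setting ∂π_Y/∂q_Y = 0: 114 - 6q_Y - 3(q_W) = 0.
Best responses: q_W = (121 - 3q_Y)/6, q_Y = (114 - 3q_W)/6.
Substituting one into the other gives q_W = 128/9 and q_Y = 107/9.

11.89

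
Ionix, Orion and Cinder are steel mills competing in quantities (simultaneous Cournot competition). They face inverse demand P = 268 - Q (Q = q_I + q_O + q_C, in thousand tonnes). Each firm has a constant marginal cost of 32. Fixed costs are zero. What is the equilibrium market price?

91

A representative firm's profit is π_i = q_i(268 - Q) - 32q_i.
Setting ∂π_i/∂q_i = 0 with rivals' quantities fixed: 236 - 2q_i - Σ_{j≠i} q_j = 0.
With identical firms every q_j equals q_i, so Σ_{j≠i} q_j = 2q_i and 236 = 4q_i, giving q_i = 59.
Total output Q = 177, so price P = 268 - 177 = 91.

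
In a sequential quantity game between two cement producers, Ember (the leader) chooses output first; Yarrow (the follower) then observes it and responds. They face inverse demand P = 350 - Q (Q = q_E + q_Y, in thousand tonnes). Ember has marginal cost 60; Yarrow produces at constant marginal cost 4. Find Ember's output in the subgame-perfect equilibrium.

117

Solve by backward induction. Given q_E, the follower Yarrow maximises π_Y = (350 - q_E - q_Y)q_Y - 4q_Y.
Setting the follower's marginal profit to zero, 346 - q_E - 2q_Y = 0, i.e. q_Y = (346 - q_E)/2.
The leader anticipates this reaction. Substituting into P = 350 - Q gives P = 177 - (1/2)q_E, so π_E = (177 - (1/2)q_E)q_E - 60q_E.
The leader's first-order condition 117 - q_E = 0 yields q_E = 117.
Then q_Y = (346 - 117)/2 = 229/2.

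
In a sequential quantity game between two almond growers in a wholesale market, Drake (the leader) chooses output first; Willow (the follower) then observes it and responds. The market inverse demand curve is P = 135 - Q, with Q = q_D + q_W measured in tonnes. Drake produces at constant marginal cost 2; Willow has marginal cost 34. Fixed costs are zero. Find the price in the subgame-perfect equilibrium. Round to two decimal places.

The follower Willow best-responds to any q_D: π_W = (135 - Q)q_W - 34q_W.
Setting the follower's marginal profit to zero, 101 - q_D - 2q_W = 0, i.e. q_W = (101 - q_D)/2.
Drake substitutes q_W(q_D) into its own profit: π_D = q_D(135 - q_D - (101 - q_D)/2) - 2q_D = (169/2 - (1/2)q_D)q_D - 2q_D.
Maximising: ∂π_D/∂q_D = 165/2 - q_D = 0, giving q_D = 165/2.
Then q_W = (101 - 165/2)/2 = 37/4.
Total output Q = 367/4, so price P = 135 - 367/4 = 173/4.

43.25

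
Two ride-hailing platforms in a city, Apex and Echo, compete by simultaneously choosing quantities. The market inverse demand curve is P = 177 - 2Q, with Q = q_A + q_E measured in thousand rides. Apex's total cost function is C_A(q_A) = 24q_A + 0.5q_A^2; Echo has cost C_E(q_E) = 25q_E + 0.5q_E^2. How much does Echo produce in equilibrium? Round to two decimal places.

21.62

Apex's profit: π_A = (177 - 2Q)q_A - (24q_A + (1/2)q_A²). Setting ∂π_A/∂q_A = 0: 153 - 5q_A - 2(q_E) = 0.
Echo's profit: π_E = (177 - 2Q)q_E - (25q_E + (1/2)q_E²). Setting ∂π_E/∂q_E = 0: 152 - 5q_E - 2(q_A) = 0.
Rearranging gives the reaction functions q_A = (153 - 2q_E)/5 and q_E = (152 - 2q_A)/5.
Solving the pair: q_A = 461/21, q_E = 454/21.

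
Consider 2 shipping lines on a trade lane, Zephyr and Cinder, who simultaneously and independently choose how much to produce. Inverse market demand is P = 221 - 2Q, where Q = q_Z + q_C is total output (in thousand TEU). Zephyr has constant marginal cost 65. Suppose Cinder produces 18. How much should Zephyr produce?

With the rival's output fixed at 18, Zephyr's profit is π_Z = (221 - 2·18 - 2q_Z)q_Z - (65q_Z) = (185 - 2q_Z)q_Z - (65q_Z).
∂π_Z/∂q_Z = 120 - 4q_Z = 0, so q_Z = 30.

30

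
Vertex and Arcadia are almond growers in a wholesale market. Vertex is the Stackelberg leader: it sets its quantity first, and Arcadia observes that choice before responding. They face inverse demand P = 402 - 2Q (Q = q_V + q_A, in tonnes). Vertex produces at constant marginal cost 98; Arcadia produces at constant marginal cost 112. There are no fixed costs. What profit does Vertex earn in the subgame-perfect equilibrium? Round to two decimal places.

The follower Arcadia best-responds to any q_V: π_A = (402 - 2Q)q_A - 112q_A.
∂π_A/∂q_A = 290 - 2q_V - 4q_A = 0 gives the reaction function q_A = (290 - 2q_V)/4.
The leader anticipates this reaction. Substituting into P = 402 - 2Q gives P = 257 - q_V, so π_V = (257 - q_V)q_V - 98q_V.
Maximising: ∂π_V/∂q_V = 159 - 2q_V = 0, giving q_V = 159/2.
Then q_A = (290 - 2·(159/2))/4 = 131/4.
Price P = 402 - 2·(449/4) = 355/2.
Vertex's profit: (355/2 - 98)·(159/2) = 6320.2500.

6320.25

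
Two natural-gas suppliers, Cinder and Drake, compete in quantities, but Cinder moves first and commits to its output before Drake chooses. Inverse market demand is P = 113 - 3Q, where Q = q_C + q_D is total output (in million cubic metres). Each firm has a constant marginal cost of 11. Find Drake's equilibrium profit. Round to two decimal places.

216.75

Solve by backward induction. Given q_C, the follower Drake maximises π_D = (113 - 3q_C - 3q_D)q_D - 11q_D.
Setting the follower's marginal profit to zero, 102 - 3q_C - 6q_D = 0, i.e. q_D = (102 - 3q_C)/6.
Cinder substitutes q_D(q_C) into its own profit: π_C = q_C(113 - 3q_C - (102 - 3q_C)/2) - 11q_C = (62 - (3/2)q_C)q_C - 11q_C.
Maximising: ∂π_C/∂q_C = 51 - 3q_C = 0, giving q_C = 17.
Then q_D = (102 - 3·17)/6 = 17/2.
Price P = 113 - 3·(51/2) = 73/2.
Drake's profit: (73/2 - 11)·(17/2) = 867/4.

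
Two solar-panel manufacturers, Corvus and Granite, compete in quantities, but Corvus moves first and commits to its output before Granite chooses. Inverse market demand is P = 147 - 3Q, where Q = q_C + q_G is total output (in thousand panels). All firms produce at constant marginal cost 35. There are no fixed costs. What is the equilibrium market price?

Solve by backward induction. Given q_C, the follower Granite maximises π_G = (147 - 3q_C - 3q_G)q_G - 35q_G.
Follower FOC: 112 - 3q_C - 6q_G = 0, so q_G(q_C) = (112 - 3q_C)/6.
Corvus substitutes q_G(q_C) into its own profit: π_C = q_C(147 - 3q_C - (112 - 3q_C)/2) - 35q_C = (91 - (3/2)q_C)q_C - 35q_C.
Maximising: ∂π_C/∂q_C = 56 - 3q_C = 0, giving q_C = 56/3.
Then q_G = (112 - 3·(56/3))/6 = 28/3.
Total output Q = 28, so price P = 147 - 3·28 = 63.

63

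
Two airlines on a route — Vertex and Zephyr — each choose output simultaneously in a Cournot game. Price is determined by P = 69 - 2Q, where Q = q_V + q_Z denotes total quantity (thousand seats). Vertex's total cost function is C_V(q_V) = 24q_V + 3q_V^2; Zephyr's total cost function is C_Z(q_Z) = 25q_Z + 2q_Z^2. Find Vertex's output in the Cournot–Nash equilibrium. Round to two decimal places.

Vertex's profit: π_V = (69 - 2Q)q_V - (24q_V + 3q_V²). Setting ∂π_V/∂q_V = 0: 45 - 10q_V - 2(q_Z) = 0.
Zephyr's first-order condition: 44 - 8q_Z - 2(q_V) = 0.
So q_V = (45 - 2q_Z)/10 and q_Z = (44 - 2q_V)/8.
Solving the pair: q_V = 68/19, q_Z = 175/38.

3.58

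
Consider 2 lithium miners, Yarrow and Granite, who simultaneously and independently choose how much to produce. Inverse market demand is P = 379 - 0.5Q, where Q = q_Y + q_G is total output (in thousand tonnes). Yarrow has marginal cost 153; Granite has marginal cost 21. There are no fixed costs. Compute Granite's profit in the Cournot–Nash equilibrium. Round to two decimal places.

Yarrow's profit: π_Y = (379 - 0.5Q)q_Y - (153q_Y). Setting ∂π_Y/∂q_Y = 0: 226 - q_Y - (1/2)(q_G) = 0.
Granite's profit: π_G = (379 - 0.5Q)q_G - (21q_G). Setting ∂π_G/∂q_G = 0: 358 - q_G - (1/2)(q_Y) = 0.
Rearranging gives the reaction functions q_Y = (226 - (1/2)q_G) and q_G = (358 - (1/2)q_Y).
Substituting one into the other gives q_Y = 188/3 and q_G = 980/3.
Price P = 379 - (1/2)·(1168/3) = 553/3.
Granite's profit: (553/3 - 21)·(980/3) = 53355.5556.

53355.56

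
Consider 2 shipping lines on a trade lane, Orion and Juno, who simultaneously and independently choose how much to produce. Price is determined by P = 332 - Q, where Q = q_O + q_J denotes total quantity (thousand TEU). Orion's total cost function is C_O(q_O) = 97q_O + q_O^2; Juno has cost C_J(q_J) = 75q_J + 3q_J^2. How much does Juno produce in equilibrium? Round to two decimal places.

Orion's profit: π_O = (332 - Q)q_O - (97q_O + q_O²). Setting ∂π_O/∂q_O = 0: 235 - 4q_O - (q_J) = 0.
Juno's first-order condition: 257 - 8q_J - (q_O) = 0.
So q_O = (235 - q_J)/4 and q_J = (257 - q_O)/8.
Substituting one into the other gives q_O = 1623/31 and q_J = 793/31.

25.58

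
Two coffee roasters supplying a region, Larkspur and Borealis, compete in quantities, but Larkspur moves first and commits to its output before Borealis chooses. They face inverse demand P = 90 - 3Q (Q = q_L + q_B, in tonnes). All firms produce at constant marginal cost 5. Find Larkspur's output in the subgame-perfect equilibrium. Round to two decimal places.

The follower Borealis best-responds to any q_L: π_B = (90 - 3Q)q_B - 5q_B.
Setting the follower's marginal profit to zero, 85 - 3q_L - 6q_B = 0, i.e. q_B = (85 - 3q_L)/6.
The leader anticipates this reaction. Substituting into P = 90 - 3Q gives P = 95/2 - (3/2)q_L, so π_L = (95/2 - (3/2)q_L)q_L - 5q_L.
Maximising: ∂π_L/∂q_L = 85/2 - 3q_L = 0, giving q_L = 85/6.
Then q_B = (85 - 3·(85/6))/6 = 85/12.

14.17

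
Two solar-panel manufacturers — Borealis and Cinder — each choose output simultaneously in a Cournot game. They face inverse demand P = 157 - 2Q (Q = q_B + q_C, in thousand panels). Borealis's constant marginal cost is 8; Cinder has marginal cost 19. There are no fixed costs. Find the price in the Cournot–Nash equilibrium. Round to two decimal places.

61.33

Borealis's profit: π_B = (157 - 2Q)q_B - (8q_B). Setting ∂π_B/∂q_B = 0: 149 - 4q_B - 2(q_C) = 0.
Cinder's first-order condition: 138 - 4q_C - 2(q_B) = 0.
So q_B = (149 - 2q_C)/4 and q_C = (138 - 2q_B)/4.
Solving the pair: q_B = 80/3, q_C = 127/6.
Total output Q = 287/6, so price P = 157 - 2·(287/6) = 184/3.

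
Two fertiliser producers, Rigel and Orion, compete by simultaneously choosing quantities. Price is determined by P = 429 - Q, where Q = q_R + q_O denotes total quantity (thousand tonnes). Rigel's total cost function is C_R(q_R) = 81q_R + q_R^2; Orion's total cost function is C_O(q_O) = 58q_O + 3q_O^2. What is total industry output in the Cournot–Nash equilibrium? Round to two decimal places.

114.48

Rigel's profit: π_R = (429 - Q)q_R - (81q_R + q_R²). Setting ∂π_R/∂q_R = 0: 348 - 4q_R - (q_O) = 0.
Orion's first-order condition: 371 - 8q_O - (q_R) = 0.
Best responses: q_R = (348 - q_O)/4, q_O = (371 - q_R)/8.
Substituting one into the other gives q_R = 77.8387 and q_O = 1136/31.
Total output Q = 77.8387 + 1136/31 = 114.4839.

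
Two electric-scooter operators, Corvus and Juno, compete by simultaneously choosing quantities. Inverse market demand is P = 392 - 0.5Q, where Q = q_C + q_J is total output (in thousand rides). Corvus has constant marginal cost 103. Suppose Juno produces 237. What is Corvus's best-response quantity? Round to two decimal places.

With the rival's output fixed at 237, Corvus's profit is π_C = (392 - (1/2)·237 - (1/2)q_C)q_C - (103q_C) = (547/2 - (1/2)q_C)q_C - (103q_C).
∂π_C/∂q_C = 341/2 - q_C = 0, so q_C = 341/2.

170.50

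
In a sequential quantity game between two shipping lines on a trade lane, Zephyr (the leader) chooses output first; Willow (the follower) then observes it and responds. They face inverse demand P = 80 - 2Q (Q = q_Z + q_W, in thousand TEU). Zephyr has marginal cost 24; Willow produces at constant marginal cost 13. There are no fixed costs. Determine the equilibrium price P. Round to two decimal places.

The follower Willow best-responds to any q_Z: π_W = (80 - 2Q)q_W - 13q_W.
Setting the follower's marginal profit to zero, 67 - 2q_Z - 4q_W = 0, i.e. q_W = (67 - 2q_Z)/4.
The leader anticipates this reaction. Substituting into P = 80 - 2Q gives P = 93/2 - q_Z, so π_Z = (93/2 - q_Z)q_Z - 24q_Z.
Leader FOC: 45/2 - 2q_Z = 0, so q_Z = 45/4.
Then q_W = (67 - 2·(45/4))/4 = 89/8.
Total output Q = 179/8, so price P = 80 - 2·(179/8) = 141/4.

35.25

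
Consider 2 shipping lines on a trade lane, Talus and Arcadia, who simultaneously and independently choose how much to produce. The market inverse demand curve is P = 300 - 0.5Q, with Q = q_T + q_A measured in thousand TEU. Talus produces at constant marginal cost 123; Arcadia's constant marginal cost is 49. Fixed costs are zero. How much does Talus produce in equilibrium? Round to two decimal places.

68.67

Talus's profit: π_T = (300 - 0.5Q)q_T - (123q_T). Setting ∂π_T/∂q_T = 0: 177 - q_T - (1/2)(q_A) = 0.
Arcadia's first-order condition: 251 - q_A - (1/2)(q_T) = 0.
So q_T = (177 - (1/2)q_A) and q_A = (251 - (1/2)q_T).
Substituting one into the other gives q_T = 206/3 and q_A = 650/3.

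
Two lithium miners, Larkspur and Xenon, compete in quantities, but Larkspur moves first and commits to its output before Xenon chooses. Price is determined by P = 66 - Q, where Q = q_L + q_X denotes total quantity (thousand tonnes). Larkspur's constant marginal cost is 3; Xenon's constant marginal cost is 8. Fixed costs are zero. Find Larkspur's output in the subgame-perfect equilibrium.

The follower Xenon best-responds to any q_L: π_X = (66 - Q)q_X - 8q_X.
∂π_X/∂q_X = 58 - q_L - 2q_X = 0 gives the reaction function q_X = (58 - q_L)/2.
The leader anticipates this reaction. Substituting into P = 66 - Q gives P = 37 - (1/2)q_L, so π_L = (37 - (1/2)q_L)q_L - 3q_L.
Maximising: ∂π_L/∂q_L = 34 - q_L = 0, giving q_L = 34.
Then q_X = (58 - 34)/2 = 12.

34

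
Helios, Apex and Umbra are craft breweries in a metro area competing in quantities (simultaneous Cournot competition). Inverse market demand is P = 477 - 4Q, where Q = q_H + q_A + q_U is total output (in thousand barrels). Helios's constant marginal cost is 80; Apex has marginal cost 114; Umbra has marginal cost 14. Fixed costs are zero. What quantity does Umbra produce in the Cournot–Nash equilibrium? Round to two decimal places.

39.31

Helios's profit: π_H = (477 - 4Q)q_H - (80q_H). Setting ∂π_H/∂q_H = 0: 397 - 8q_H - 4(q_A + q_U) = 0.
Apex's profit: π_A = (477 - 4Q)q_A - (114q_A). Setting ∂π_A/∂q_A = 0: 363 - 8q_A - 4(q_H + q_U) = 0.
Umbra's first-order condition: 463 - 8q_U - 4(q_H + q_A) = 0.
Adding the 3 conditions: 1223 − 8Q − 8Q = 0, i.e. Q = 1223/16.
Back-substituting: q_H = (397 − 1223/4)/4 = 365/16, q_A = (363 − 1223/4)/4 = 229/16, q_U = (463 − 1223/4)/4 = 629/16.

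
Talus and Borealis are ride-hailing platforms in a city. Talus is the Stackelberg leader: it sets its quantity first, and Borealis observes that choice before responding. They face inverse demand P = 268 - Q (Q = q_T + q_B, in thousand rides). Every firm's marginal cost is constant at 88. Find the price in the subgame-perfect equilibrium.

133

Solve by backward induction. Given q_T, the follower Borealis maximises π_B = (268 - q_T - q_B)q_B - 88q_B.
Follower FOC: 180 - q_T - 2q_B = 0, so q_B(q_T) = (180 - q_T)/2.
Talus substitutes q_B(q_T) into its own profit: π_T = q_T(268 - q_T - (180 - q_T)/2) - 88q_T = (178 - (1/2)q_T)q_T - 88q_T.
The leader's first-order condition 90 - q_T = 0 yields q_T = 90.
Then q_B = (180 - 90)/2 = 45.
Total output Q = 135, so price P = 268 - 135 = 133.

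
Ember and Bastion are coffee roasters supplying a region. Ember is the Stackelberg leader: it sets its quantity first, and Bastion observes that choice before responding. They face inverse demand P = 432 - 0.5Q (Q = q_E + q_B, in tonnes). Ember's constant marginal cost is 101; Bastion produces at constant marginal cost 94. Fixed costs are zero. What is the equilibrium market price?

The follower Bastion best-responds to any q_E: π_B = (432 - 0.5Q)q_B - 94q_B.
Follower FOC: 338 - (1/2)q_E - q_B = 0, so q_B(q_E) = (338 - (1/2)q_E).
The leader anticipates this reaction. Substituting into P = 432 - 0.5Q gives P = 263 - (1/4)q_E, so π_E = (263 - (1/4)q_E)q_E - 101q_E.
The leader's first-order condition 162 - (1/2)q_E = 0 yields q_E = 324.
Then q_B = (338 - (1/2)·324) = 176.
Total output Q = 500, so price P = 432 - (1/2)·500 = 182.

182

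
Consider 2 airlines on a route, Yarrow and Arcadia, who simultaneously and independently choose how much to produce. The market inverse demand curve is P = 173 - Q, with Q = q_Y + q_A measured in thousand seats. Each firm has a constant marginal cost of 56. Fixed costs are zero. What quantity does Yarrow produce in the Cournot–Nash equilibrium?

Each firm earns π_i = (173 - Q)q_i - 56q_i.
Setting ∂π_i/∂q_i = 0 with rivals' quantities fixed: 117 - 2q_i - q_j = 0.
By symmetry each firm produces the same amount; substituting q_j = q_i yields q_i = 117/3 = 39.

39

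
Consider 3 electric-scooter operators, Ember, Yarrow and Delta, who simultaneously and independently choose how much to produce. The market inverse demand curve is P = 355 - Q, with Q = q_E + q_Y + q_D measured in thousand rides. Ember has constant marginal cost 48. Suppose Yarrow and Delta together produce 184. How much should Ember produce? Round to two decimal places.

With rivals' combined output fixed at 184, Ember's profit is π_E = (355 - 184 - q_E)q_E - (48q_E) = (171 - q_E)q_E - (48q_E).
∂π_E/∂q_E = 123 - 2q_E = 0, so q_E = 123/2.

61.50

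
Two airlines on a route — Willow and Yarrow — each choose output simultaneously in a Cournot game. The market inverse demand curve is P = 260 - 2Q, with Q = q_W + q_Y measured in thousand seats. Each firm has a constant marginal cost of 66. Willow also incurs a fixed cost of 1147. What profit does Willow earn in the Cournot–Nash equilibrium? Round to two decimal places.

943.89

A representative firm's profit is π_i = q_i(260 - 2Q) - 66q_i.
First-order condition (treating rivals' output as given): 194 - 4q_i - 2q_j = 0.
By symmetry each firm produces the same amount; substituting q_j = q_i yields q_i = 194/6 = 97/3.
Price P = 260 - 2·(194/3) = 392/3.
Willow's profit: (392/3 - 66)·(97/3) - 1147 = 943.8889.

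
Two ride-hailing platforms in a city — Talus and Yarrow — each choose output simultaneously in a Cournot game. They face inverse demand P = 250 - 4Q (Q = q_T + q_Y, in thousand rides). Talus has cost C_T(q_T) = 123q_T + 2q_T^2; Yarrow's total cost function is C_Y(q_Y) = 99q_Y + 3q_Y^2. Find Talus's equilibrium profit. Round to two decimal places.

357.93

Talus's profit: π_T = (250 - 4Q)q_T - (123q_T + 2q_T²). Setting ∂π_T/∂q_T = 0: 127 - 12q_T - 4(q_Y) = 0.
Yarrow's first-order condition: 151 - 14q_Y - 4(q_T) = 0.
So q_T = (127 - 4q_Y)/12 and q_Y = (151 - 4q_T)/14.
Substituting one into the other gives q_T = 587/76 and q_Y = 163/19.
Price P = 250 - 4·(1239/76) = 184.7895.
Talus's profit: 184.7895·(587/76) - 123·(587/76) - 2(587/76)² = 357.9318.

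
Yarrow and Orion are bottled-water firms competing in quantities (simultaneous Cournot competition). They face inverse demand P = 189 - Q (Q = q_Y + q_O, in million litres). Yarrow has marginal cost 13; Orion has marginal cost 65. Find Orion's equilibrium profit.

Yarrow's profit: π_Y = (189 - Q)q_Y - (13q_Y). Setting ∂π_Y/∂q_Y = 0: 176 - 2q_Y - (q_O) = 0.
Orion's first-order condition: 124 - 2q_O - (q_Y) = 0.
Best responses: q_Y = (176 - q_O)/2, q_O = (124 - q_Y)/2.
Solving the pair: q_Y = 76, q_O = 24.
Price P = 189 - 100 = 89.
Orion's profit: (89 - 65)·24 = 576.

576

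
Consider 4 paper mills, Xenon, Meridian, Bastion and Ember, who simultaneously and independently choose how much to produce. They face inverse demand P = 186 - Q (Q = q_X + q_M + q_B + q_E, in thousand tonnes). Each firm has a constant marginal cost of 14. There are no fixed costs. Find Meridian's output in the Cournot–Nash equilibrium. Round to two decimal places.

34.40

Each firm earns π_i = (186 - Q)q_i - 14q_i.
Setting ∂π_i/∂q_i = 0 with rivals' quantities fixed: 172 - 2q_i - Σ_{j≠i} q_j = 0.
With identical firms every q_j equals q_i, so Σ_{j≠i} q_j = 3q_i and 172 = 5q_i, giving q_i = 172/5.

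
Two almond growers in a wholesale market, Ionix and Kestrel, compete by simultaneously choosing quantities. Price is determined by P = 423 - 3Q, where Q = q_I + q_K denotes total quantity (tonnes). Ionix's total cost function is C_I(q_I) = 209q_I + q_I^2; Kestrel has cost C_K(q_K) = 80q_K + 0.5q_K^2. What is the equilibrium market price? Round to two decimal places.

Ionix's profit: π_I = (423 - 3Q)q_I - (209q_I + q_I²). Setting ∂π_I/∂q_I = 0: 214 - 8q_I - 3(q_K) = 0.
Kestrel's profit: π_K = (423 - 3Q)q_K - (80q_K + (1/2)q_K²). Setting ∂π_K/∂q_K = 0: 343 - 7q_K - 3(q_I) = 0.
Rearranging gives the reaction functions q_I = (214 - 3q_K)/8 and q_K = (343 - 3q_I)/7.
Solving the pair: q_I = 469/47, q_K = 44.7234.
Total output Q = 54.7021, so price P = 423 - 3·54.7021 = 258.8936.

258.89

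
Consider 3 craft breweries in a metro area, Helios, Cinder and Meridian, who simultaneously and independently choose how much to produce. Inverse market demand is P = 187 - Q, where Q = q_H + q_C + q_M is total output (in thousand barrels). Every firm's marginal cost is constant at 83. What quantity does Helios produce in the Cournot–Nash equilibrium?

26

Each firm earns π_i = (187 - Q)q_i - 83q_i.
First-order condition (treating rivals' output as given): 104 - 2q_i - Σ_{j≠i} q_j = 0.
By symmetry each firm produces the same amount; substituting Σ_{j≠i} q_j = 2q_i yields q_i = 104/4 = 26.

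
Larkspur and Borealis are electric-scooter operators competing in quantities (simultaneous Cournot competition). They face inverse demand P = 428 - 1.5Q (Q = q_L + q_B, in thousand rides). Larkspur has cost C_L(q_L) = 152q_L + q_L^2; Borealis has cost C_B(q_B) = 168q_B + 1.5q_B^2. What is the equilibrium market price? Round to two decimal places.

311.68

Larkspur's profit: π_L = (428 - 1.5Q)q_L - (152q_L + q_L²). Setting ∂π_L/∂q_L = 0: 276 - 5q_L - (3/2)(q_B) = 0.
Borealis's profit: π_B = (428 - 1.5Q)q_B - (168q_B + (3/2)q_B²). Setting ∂π_B/∂q_B = 0: 260 - 6q_B - (3/2)(q_L) = 0.
Rearranging gives the reaction functions q_L = (276 - (3/2)q_B)/5 and q_B = (260 - (3/2)q_L)/6.
Solving the pair: q_L = 1688/37, q_B = 31.9279.
Total output Q = 77.5495, so price P = 428 - (3/2)·77.5495 = 311.6757.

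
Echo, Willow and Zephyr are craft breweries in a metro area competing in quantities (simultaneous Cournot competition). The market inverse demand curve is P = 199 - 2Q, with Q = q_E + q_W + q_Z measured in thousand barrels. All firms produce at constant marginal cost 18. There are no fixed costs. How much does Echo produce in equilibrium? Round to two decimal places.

Each firm earns π_i = (199 - 2Q)q_i - 18q_i.
Setting ∂π_i/∂q_i = 0 with rivals' quantities fixed: 181 - 4q_i - 2·Σ_{j≠i} q_j = 0.
By symmetry each firm produces the same amount; substituting Σ_{j≠i} q_j = 2q_i yields q_i = 181/8.

22.63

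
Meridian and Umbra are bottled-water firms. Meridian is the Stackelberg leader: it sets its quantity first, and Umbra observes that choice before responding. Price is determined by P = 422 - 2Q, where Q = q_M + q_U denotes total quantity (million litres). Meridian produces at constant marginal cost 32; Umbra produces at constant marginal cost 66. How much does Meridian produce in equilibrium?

106

Solve by backward induction. Given q_M, the follower Umbra maximises π_U = (422 - 2q_M - 2q_U)q_U - 66q_U.
∂π_U/∂q_U = 356 - 2q_M - 4q_U = 0 gives the reaction function q_U = (356 - 2q_M)/4.
Meridian substitutes q_U(q_M) into its own profit: π_M = q_M(422 - 2q_M - (356 - 2q_M)/2) - 32q_M = (244 - q_M)q_M - 32q_M.
The leader's first-order condition 212 - 2q_M = 0 yields q_M = 106.
Then q_U = (356 - 2·106)/4 = 36.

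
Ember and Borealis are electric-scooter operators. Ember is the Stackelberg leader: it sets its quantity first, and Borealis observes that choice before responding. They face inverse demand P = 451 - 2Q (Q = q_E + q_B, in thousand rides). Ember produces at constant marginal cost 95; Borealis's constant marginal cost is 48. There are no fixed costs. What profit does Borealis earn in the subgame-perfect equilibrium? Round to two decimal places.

7719.03

The follower Borealis best-responds to any q_E: π_B = (451 - 2Q)q_B - 48q_B.
Follower FOC: 403 - 2q_E - 4q_B = 0, so q_B(q_E) = (403 - 2q_E)/4.
The leader anticipates this reaction. Substituting into P = 451 - 2Q gives P = 499/2 - q_E, so π_E = (499/2 - q_E)q_E - 95q_E.
Maximising: ∂π_E/∂q_E = 309/2 - 2q_E = 0, giving q_E = 309/4.
Then q_B = (403 - 2·(309/4))/4 = 497/8.
Price P = 451 - 2·(1115/8) = 689/4.
Borealis's profit: (689/4 - 48)·(497/8) = 7719.0313.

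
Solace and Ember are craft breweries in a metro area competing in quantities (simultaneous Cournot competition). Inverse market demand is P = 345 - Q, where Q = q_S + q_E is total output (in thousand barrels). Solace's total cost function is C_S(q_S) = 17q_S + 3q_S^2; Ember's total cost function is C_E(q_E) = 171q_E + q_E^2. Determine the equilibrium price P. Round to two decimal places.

273.97

Solace's profit: π_S = (345 - Q)q_S - (17q_S + 3q_S²). Setting ∂π_S/∂q_S = 0: 328 - 8q_S - (q_E) = 0.
Ember's first-order condition: 174 - 4q_E - (q_S) = 0.
Rearranging gives the reaction functions q_S = (328 - q_E)/8 and q_E = (174 - q_S)/4.
Solving the pair: q_S = 1138/31, q_E = 1064/31.
Total output Q = 71.0323, so price P = 345 - 71.0323 = 273.9677.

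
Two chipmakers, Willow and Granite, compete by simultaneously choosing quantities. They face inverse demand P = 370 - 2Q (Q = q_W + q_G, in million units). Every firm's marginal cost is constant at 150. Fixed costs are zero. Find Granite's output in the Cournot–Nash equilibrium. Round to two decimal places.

A representative firm's profit is π_i = q_i(370 - 2Q) - 150q_i.
Setting ∂π_i/∂q_i = 0 with rivals' quantities fixed: 220 - 4q_i - 2q_j = 0.
By symmetry each firm produces the same amount; substituting q_j = q_i yields q_i = 220/6 = 110/3.

36.67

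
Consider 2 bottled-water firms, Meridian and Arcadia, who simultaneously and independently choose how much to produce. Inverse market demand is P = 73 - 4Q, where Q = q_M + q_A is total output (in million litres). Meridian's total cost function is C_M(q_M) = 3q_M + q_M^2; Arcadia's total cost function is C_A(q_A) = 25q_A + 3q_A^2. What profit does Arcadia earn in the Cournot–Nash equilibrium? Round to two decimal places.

Meridian's profit: π_M = (73 - 4Q)q_M - (3q_M + q_M²). Setting ∂π_M/∂q_M = 0: 70 - 10q_M - 4(q_A) = 0.
Arcadia's first-order condition: 48 - 14q_A - 4(q_M) = 0.
Rearranging gives the reaction functions q_M = (70 - 4q_A)/10 and q_A = (48 - 4q_M)/14.
Solving the pair: q_M = 197/31, q_A = 50/31.
Price P = 73 - 4·(247/31) = 1275/31.
Arcadia's profit: (1275/31)·(50/31) - 25·(50/31) - 3(50/31)² = 18.2102.

18.21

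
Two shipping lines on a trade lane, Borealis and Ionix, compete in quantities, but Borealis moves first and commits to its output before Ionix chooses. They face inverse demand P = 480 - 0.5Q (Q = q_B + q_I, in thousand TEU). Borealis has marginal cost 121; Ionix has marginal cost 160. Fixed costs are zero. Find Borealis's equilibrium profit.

39601

Solve by backward induction. Given q_B, the follower Ionix maximises π_I = (480 - (1/2)q_B - (1/2)q_I)q_I - 160q_I.
∂π_I/∂q_I = 320 - (1/2)q_B - q_I = 0 gives the reaction function q_I = (320 - (1/2)q_B).
The leader anticipates this reaction. Substituting into P = 480 - 0.5Q gives P = 320 - (1/4)q_B, so π_B = (320 - (1/4)q_B)q_B - 121q_B.
Leader FOC: 199 - (1/2)q_B = 0, so q_B = 398.
Then q_I = (320 - (1/2)·398) = 121.
Price P = 480 - (1/2)·519 = 441/2.
Borealis's profit: (441/2 - 121)·398 = 39601.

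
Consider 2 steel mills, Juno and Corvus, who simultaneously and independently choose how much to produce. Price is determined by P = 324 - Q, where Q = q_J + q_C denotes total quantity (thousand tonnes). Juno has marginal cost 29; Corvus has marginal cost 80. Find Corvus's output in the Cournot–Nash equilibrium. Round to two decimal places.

64.33

Juno's profit: π_J = (324 - Q)q_J - (29q_J). Setting ∂π_J/∂q_J = 0: 295 - 2q_J - (q_C) = 0.
Corvus's first-order condition: 244 - 2q_C - (q_J) = 0.
Rearranging gives the reaction functions q_J = (295 - q_C)/2 and q_C = (244 - q_J)/2.
Substituting one into the other gives q_J = 346/3 and q_C = 193/3.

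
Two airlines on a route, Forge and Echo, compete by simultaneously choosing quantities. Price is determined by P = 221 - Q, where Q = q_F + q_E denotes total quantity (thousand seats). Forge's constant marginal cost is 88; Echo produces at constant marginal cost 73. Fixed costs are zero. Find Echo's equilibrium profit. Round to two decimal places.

Forge's profit: π_F = (221 - Q)q_F - (88q_F). Setting ∂π_F/∂q_F = 0: 133 - 2q_F - (q_E) = 0.
Echo's first-order condition: 148 - 2q_E - (q_F) = 0.
Rearranging gives the reaction functions q_F = (133 - q_E)/2 and q_E = (148 - q_F)/2.
Substituting one into the other gives q_F = 118/3 and q_E = 163/3.
Price P = 221 - 281/3 = 382/3.
Echo's profit: (382/3 - 73)·(163/3) = 2952.1111.

2952.11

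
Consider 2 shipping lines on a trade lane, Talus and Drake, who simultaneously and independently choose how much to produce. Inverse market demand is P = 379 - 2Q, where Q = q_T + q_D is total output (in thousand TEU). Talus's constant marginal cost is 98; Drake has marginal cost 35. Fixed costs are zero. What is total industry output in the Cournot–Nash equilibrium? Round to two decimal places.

104.17

Talus's profit: π_T = (379 - 2Q)q_T - (98q_T). Setting ∂π_T/∂q_T = 0: 281 - 4q_T - 2(q_D) = 0.
Drake's profit: π_D = (379 - 2Q)q_D - (35q_D). Setting ∂π_D/∂q_D = 0: 344 - 4q_D - 2(q_T) = 0.
So q_T = (281 - 2q_D)/4 and q_D = (344 - 2q_T)/4.
Substituting one into the other gives q_T = 109/3 and q_D = 407/6.
Total output Q = 109/3 + 407/6 = 625/6.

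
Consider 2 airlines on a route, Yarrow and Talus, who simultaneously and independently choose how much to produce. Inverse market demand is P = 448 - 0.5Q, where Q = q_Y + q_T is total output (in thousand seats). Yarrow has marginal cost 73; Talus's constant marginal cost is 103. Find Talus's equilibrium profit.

Yarrow's profit: π_Y = (448 - 0.5Q)q_Y - (73q_Y). Setting ∂π_Y/∂q_Y = 0: 375 - q_Y - (1/2)(q_T) = 0.
Talus's first-order condition: 345 - q_T - (1/2)(q_Y) = 0.
Best responses: q_Y = (375 - (1/2)q_T), q_T = (345 - (1/2)q_Y).
Solving the pair: q_Y = 270, q_T = 210.
Price P = 448 - (1/2)·480 = 208.
Talus's profit: (208 - 103)·210 = 22050.

22050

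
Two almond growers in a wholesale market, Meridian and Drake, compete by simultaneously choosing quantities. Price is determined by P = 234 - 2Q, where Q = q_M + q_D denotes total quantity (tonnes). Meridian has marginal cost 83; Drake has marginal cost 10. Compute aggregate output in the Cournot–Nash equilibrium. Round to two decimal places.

62.50

Meridian's profit: π_M = (234 - 2Q)q_M - (83q_M). Setting ∂π_M/∂q_M = 0: 151 - 4q_M - 2(q_D) = 0.
Drake's first-order condition: 224 - 4q_D - 2(q_M) = 0.
Best responses: q_M = (151 - 2q_D)/4, q_D = (224 - 2q_M)/4.
Substituting one into the other gives q_M = 13 and q_D = 99/2.
Total output Q = 13 + 99/2 = 125/2.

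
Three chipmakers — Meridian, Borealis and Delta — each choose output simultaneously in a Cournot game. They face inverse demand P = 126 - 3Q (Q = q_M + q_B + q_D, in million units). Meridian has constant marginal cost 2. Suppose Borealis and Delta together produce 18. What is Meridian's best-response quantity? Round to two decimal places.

11.67

With rivals' combined output fixed at 18, Meridian's profit is π_M = (126 - 3·18 - 3q_M)q_M - (2q_M) = (72 - 3q_M)q_M - (2q_M).
∂π_M/∂q_M = 70 - 6q_M = 0, so q_M = 35/3.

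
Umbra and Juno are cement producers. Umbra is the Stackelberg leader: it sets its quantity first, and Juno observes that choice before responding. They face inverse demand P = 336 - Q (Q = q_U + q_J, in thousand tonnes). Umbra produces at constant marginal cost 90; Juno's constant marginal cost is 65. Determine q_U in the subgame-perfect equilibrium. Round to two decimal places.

110.50

The follower Juno best-responds to any q_U: π_J = (336 - Q)q_J - 65q_J.
Setting the follower's marginal profit to zero, 271 - q_U - 2q_J = 0, i.e. q_J = (271 - q_U)/2.
The leader anticipates this reaction. Substituting into P = 336 - Q gives P = 401/2 - (1/2)q_U, so π_U = (401/2 - (1/2)q_U)q_U - 90q_U.
The leader's first-order condition 221/2 - q_U = 0 yields q_U = 221/2.
Then q_J = (271 - 221/2)/2 = 321/4.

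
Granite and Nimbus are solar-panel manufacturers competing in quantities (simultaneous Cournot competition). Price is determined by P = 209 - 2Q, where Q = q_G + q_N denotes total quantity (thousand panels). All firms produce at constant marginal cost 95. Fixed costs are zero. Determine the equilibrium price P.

133

Each firm earns π_i = (209 - 2Q)q_i - 95q_i.
First-order condition (treating rivals' output as given): 114 - 4q_i - 2q_j = 0.
With identical firms every q_j equals q_i, so q_j = q_i and 114 = 6q_i, giving q_i = 19.
Total output Q = 38, so price P = 209 - 2·38 = 133.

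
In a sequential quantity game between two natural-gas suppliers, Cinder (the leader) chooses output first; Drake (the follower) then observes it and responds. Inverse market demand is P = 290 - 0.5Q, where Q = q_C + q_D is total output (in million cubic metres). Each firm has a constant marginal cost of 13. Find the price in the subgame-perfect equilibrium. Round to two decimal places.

The follower Drake best-responds to any q_C: π_D = (290 - 0.5Q)q_D - 13q_D.
∂π_D/∂q_D = 277 - (1/2)q_C - q_D = 0 gives the reaction function q_D = (277 - (1/2)q_C).
The leader anticipates this reaction. Substituting into P = 290 - 0.5Q gives P = 303/2 - (1/4)q_C, so π_C = (303/2 - (1/4)q_C)q_C - 13q_C.
Maximising: ∂π_C/∂q_C = 277/2 - (1/2)q_C = 0, giving q_C = 277.
Then q_D = (277 - (1/2)·277) = 277/2.
Total output Q = 831/2, so price P = 290 - (1/2)·(831/2) = 329/4.

82.25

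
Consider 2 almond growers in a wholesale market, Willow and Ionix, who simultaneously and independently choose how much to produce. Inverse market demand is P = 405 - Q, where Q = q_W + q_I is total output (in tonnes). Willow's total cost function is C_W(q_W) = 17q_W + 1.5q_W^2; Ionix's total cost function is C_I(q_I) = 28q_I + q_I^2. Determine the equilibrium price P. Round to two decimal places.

Willow's profit: π_W = (405 - Q)q_W - (17q_W + (3/2)q_W²). Setting ∂π_W/∂q_W = 0: 388 - 5q_W - (q_I) = 0.
Ionix's profit: π_I = (405 - Q)q_I - (28q_I + q_I²). Setting ∂π_I/∂q_I = 0: 377 - 4q_I - (q_W) = 0.
Rearranging gives the reaction functions q_W = (388 - q_I)/5 and q_I = (377 - q_W)/4.
Substituting one into the other gives q_W = 1175/19 and q_I = 1497/19.
Total output Q = 140.6316, so price P = 405 - 140.6316 = 264.3684.

264.37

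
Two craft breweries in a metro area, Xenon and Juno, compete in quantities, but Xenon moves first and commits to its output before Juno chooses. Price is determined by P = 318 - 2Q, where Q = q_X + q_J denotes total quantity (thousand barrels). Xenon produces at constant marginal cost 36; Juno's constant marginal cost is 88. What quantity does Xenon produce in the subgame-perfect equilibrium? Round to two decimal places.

83.50

Solve by backward induction. Given q_X, the follower Juno maximises π_J = (318 - 2q_X - 2q_J)q_J - 88q_J.
Setting the follower's marginal profit to zero, 230 - 2q_X - 4q_J = 0, i.e. q_J = (230 - 2q_X)/4.
Xenon substitutes q_J(q_X) into its own profit: π_X = q_X(318 - 2q_X - (230 - 2q_X)/2) - 36q_X = (203 - q_X)q_X - 36q_X.
The leader's first-order condition 167 - 2q_X = 0 yields q_X = 167/2.
Then q_J = (230 - 2·(167/2))/4 = 63/4.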